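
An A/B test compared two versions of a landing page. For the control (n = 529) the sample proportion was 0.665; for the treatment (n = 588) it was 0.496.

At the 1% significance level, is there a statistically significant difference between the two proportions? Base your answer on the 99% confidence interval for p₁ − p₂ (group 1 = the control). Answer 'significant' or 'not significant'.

The two standard errors are √(0.6650×0.3350/529) = 0.02052 and √(0.4960×0.5040/588) = 0.02062.
Because the samples are independent, SE_diff = √(0.02052² + 0.02062²) = 0.02909.
Using z* = 2.576 for 99%, ME = 2.576 × 0.02909 = 0.07494.
p̂₁ − p̂₂ = 0.1690; interval 0.1690 ± 0.07494 gives (0.09406, 0.24394).
The interval (0.09406, 0.24394) does not contain 0, so the difference is significant.

significant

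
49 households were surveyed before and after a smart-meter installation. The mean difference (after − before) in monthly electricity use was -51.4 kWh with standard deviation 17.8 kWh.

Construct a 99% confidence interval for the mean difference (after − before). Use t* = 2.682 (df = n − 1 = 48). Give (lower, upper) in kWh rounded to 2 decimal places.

(-58.22, -44.58)

Paired design: SE = s_d/√n = 17.8/√49 = 2.5429.
t* = 2.682; margin of error = 2.682 × 2.5429 = 6.8201.
-51.4 ± 6.8201 → (-58.22, -44.58).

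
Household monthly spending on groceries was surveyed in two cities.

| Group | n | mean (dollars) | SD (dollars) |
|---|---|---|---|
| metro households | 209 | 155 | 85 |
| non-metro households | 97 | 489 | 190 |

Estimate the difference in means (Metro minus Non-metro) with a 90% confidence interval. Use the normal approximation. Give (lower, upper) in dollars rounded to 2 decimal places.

(-367.18, -300.82)

SE₁ = s₁/√n₁ = 85/√209 = 5.8796; SE₂ = 190/√97 = 19.2916.
Independent samples, unequal variances: SE_diff = √(SE₁² + SE₂²) = √(34.56969616 + 372.16583056) = 20.1677.
z* = 1.645, so margin of error = 1.645 × 20.1677 = 33.1759.
Difference in means = 155 − 489 = -334.0000.
-334.0000 ± 33.1759 → (-367.18, -300.82).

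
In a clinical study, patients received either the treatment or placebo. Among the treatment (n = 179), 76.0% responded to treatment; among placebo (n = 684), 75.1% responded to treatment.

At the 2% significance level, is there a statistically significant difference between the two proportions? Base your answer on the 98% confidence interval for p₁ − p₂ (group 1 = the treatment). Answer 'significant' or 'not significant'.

SE₁ = √(p̂₁(1−p̂₁)/n₁) = √(0.7600·0.2400/179) = 0.03192; SE₂ = √(0.7510·0.2490/684) = 0.01653.
Independent samples: SE of the difference = √(SE₁² + SE₂²) = √(0.0010188864 + 0.0002732409) = 0.03595.
z* for 98% confidence is 2.326, so the margin of error is 2.326 × 0.03595 = 0.08362.
Point estimate p̂₁ − p̂₂ = 0.7600 − 0.7510 = 0.0090.
0.0090 ± 0.08362 → (-0.07462, 0.09262).
The interval (-0.07462, 0.09262) contains 0, so the difference is not significant.

not significant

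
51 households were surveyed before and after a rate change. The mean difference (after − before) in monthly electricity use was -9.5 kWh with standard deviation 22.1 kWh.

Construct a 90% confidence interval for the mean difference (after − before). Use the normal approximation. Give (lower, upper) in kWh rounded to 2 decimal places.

(-14.59, -4.41)

This is a matched-pairs design, so SE = s_d/√n = 22.1/√51 = 3.0946.
Margin = 1.645 × 3.0946 = 5.0906; the interval is -9.5 ± 5.0906 = (-14.59, -4.41).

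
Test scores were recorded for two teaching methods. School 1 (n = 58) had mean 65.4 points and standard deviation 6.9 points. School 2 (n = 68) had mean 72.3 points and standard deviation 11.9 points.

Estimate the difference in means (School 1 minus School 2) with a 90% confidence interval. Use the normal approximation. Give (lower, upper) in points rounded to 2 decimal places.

Per-group SEs: s₁/√n₁ = 6.9/√58 = 0.9060, s₂/√n₂ = 11.9/√68 = 1.4431.
Unpooled SE of the difference: √(0.820836 + 2.08253761) = 1.7039.
Margin of error = z* · SE = 1.645 × 1.7039 = 2.8029.
x̄₁ − x̄₂ = 65.4 − 72.3 = -6.9000.
CI: -6.9000 ± 2.8029 = (-9.70, -4.10).

(-9.70, -4.10)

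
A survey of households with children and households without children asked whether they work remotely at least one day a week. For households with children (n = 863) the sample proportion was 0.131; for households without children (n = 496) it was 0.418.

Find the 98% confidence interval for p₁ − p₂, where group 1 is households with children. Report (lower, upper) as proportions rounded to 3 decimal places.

(-0.345, -0.229)

Each SE is √(p̂(1−p̂)/n): √(0.1310·0.8690/863) = 0.01149 and √(0.4180·0.5820/496) = 0.02215.
SE(p̂₁ − p̂₂) = √(SE₁² + SE₂²) = √(0.0001320201 + 0.0004906225) = 0.02495, since the two samples are independent.
At 98% confidence z* = 2.326; margin = 2.326 × 0.02495 = 0.05803.
The difference is 0.1310 − 0.4180 = -0.2870, so the interval is -0.2870 ± 0.05803 = (-0.345, -0.229).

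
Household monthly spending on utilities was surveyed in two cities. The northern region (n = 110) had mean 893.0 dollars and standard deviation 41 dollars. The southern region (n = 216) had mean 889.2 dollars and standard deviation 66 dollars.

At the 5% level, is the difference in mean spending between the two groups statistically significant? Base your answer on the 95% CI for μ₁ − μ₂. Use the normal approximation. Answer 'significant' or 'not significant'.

not significant

SE₁ = s₁/√n₁ = 41/√110 = 3.9092; SE₂ = 66/√216 = 4.4907.
Independent samples, unequal variances: SE_diff = √(SE₁² + SE₂²) = √(15.28184464 + 20.16638649) = 5.9538.
z* = 1.960, so margin of error = 1.960 × 5.9538 = 11.6694.
Difference in means = 893.0 − 889.2 = 3.8000.
3.8000 ± 11.6694 → (-7.8694, 15.4694).
The interval (-7.8694, 15.4694) contains 0, so the difference is not significant.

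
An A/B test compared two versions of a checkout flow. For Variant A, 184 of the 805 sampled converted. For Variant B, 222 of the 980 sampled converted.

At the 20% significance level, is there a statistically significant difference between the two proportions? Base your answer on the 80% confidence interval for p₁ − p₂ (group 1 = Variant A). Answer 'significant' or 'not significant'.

not significant

p̂₁ = 184/805 = 0.2286 and p̂₂ = 222/980 = 0.2265.
SE₁ = √(p̂₁(1−p̂₁)/n₁) = √(0.2286·0.7714/805) = 0.01480; SE₂ = √(0.2265·0.7735/980) = 0.01337.
Independent samples: SE of the difference = √(SE₁² + SE₂²) = √(0.00021904 + 0.0001787569) = 0.01994.
z* for 80% confidence is 1.282, so the margin of error is 1.282 × 0.01994 = 0.02556.
Point estimate p̂₁ − p̂₂ = 0.2286 − 0.2265 = 0.0021.
0.0021 ± 0.02556 → (-0.02346, 0.02766).
The interval (-0.02346, 0.02766) contains 0, so the difference is not significant.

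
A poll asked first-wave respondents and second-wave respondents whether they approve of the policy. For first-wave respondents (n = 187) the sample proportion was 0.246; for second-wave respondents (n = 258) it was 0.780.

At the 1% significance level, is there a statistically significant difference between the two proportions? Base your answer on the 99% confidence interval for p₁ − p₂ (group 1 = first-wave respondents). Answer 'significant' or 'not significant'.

significant

Each SE is √(p̂(1−p̂)/n): √(0.2460·0.7540/187) = 0.03149 and √(0.7800·0.2200/258) = 0.02579.
SE(p̂₁ − p̂₂) = √(SE₁² + SE₂²) = √(0.0009916201 + 0.0006651241) = 0.04070, since the two samples are independent.
At 99% confidence z* = 2.576; margin = 2.576 × 0.04070 = 0.10484.
The difference is 0.2460 − 0.7800 = -0.5340, so the interval is -0.5340 ± 0.10484 = (-0.63884, -0.42916).
The interval (-0.63884, -0.42916) does not contain 0, so the difference is significant.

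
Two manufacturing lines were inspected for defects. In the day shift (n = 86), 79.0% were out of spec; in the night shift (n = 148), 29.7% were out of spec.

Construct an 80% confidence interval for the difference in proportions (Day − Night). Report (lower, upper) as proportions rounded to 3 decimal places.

SE₁ = √(p̂₁(1−p̂₁)/n₁) = √(0.7900·0.2100/86) = 0.04392; SE₂ = √(0.2970·0.7030/148) = 0.03756.
Independent samples: SE of the difference = √(SE₁² + SE₂²) = √(0.0019289664 + 0.0014107536) = 0.05779.
z* for 80% confidence is 1.282, so the margin of error is 1.282 × 0.05779 = 0.07409.
Point estimate p̂₁ − p̂₂ = 0.7900 − 0.2970 = 0.4930.
0.4930 ± 0.07409 → (0.419, 0.567).

(0.419, 0.567)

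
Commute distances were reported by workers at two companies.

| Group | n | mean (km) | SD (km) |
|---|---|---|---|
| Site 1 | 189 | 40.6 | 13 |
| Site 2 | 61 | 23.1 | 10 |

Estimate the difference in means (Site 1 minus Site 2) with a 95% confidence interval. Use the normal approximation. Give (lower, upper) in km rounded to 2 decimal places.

(14.38, 20.62)

SE₁ = s₁/√n₁ = 13/√189 = 0.9456; SE₂ = 10/√61 = 1.2804.
Independent samples, unequal variances: SE_diff = √(SE₁² + SE₂²) = √(0.89415936 + 1.63942416) = 1.5917.
z* = 1.960, so margin of error = 1.960 × 1.5917 = 3.1197.
Difference in means = 40.6 − 23.1 = 17.5000.
17.5000 ± 3.1197 → (14.38, 20.62).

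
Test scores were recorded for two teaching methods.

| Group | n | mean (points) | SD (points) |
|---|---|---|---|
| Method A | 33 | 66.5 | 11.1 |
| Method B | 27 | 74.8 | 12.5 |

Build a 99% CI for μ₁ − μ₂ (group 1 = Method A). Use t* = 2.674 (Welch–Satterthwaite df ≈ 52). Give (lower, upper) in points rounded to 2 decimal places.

Standard errors of each mean: 11.1/√33 = 1.9323 and 12.5/√27 = 2.4056.
SE(x̄₁ − x̄₂) = √(1.9323² + 2.4056²) = 3.0856 for independent samples with unequal variances.
With t* = 2.674, the margin is 2.674 × 3.0856 = 8.2509.
x̄₁ − x̄₂ = 66.5 − 74.8 = -8.3000; the interval is -8.3000 ± 8.2509 = (-16.55, -0.05).

(-16.55, -0.05)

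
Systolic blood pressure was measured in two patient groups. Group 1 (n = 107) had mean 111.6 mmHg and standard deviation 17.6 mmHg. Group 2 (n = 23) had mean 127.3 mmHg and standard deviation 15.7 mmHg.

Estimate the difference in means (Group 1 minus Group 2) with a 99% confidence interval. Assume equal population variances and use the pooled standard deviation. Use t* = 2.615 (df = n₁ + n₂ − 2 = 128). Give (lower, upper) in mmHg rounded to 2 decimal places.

Pooled variance s_p² = [106·17.6² + 22·15.7²] / (107+23−2) = 298.8855, so s_p = 17.2883.
SE_diff = s_p·√(1/n₁ + 1/n₂) = 17.2883·√(1/107 + 1/23) = 3.9735.
t* = 2.615; margin = 2.615 × 3.9735 = 10.3907.
Difference = 111.6 − 127.3 = -15.7000.
-15.7000 ± 10.3907 → (-26.09, -5.31).

(-26.09, -5.31)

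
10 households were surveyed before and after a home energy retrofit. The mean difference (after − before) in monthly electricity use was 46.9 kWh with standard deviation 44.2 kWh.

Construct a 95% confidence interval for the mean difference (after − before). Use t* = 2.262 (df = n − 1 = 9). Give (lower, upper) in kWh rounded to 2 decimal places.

Paired design: SE = s_d/√n = 44.2/√10 = 13.9773.
t* = 2.262; margin of error = 2.262 × 13.9773 = 31.6167.
46.9 ± 31.6167 → (15.28, 78.52).

(15.28, 78.52)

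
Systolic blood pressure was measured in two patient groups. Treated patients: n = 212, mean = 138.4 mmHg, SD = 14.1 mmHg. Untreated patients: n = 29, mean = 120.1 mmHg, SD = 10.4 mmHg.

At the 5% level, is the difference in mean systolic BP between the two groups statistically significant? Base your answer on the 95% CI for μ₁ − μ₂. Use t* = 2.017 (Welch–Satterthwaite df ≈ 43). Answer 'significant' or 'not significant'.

significant

Standard errors of each mean: 14.1/√212 = 0.9684 and 10.4/√29 = 1.9312.
SE(x̄₁ − x̄₂) = √(0.9684² + 1.9312²) = 2.1604 for independent samples with unequal variances.
With t* = 2.017, the margin is 2.017 × 2.1604 = 4.3575.
x̄₁ − x̄₂ = 138.4 − 120.1 = 18.3000; the interval is 18.3000 ± 4.3575 = (13.9425, 22.6575).
The interval (13.9425, 22.6575) does not contain 0, so the difference is significant.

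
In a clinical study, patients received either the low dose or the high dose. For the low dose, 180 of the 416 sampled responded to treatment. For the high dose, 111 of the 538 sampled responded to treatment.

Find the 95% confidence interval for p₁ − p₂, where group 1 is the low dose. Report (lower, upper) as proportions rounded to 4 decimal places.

(0.1678, 0.2850)

Sample proportions: 180/416 = 0.4327, 111/538 = 0.2063.
Each SE is √(p̂(1−p̂)/n): √(0.4327·0.5673/416) = 0.02429 and √(0.2063·0.7937/538) = 0.01745.
SE(p̂₁ − p̂₂) = √(SE₁² + SE₂²) = √(0.0005900041 + 0.0003045025) = 0.02991, since the two samples are independent.
At 95% confidence z* = 1.960; margin = 1.960 × 0.02991 = 0.05862.
The difference is 0.4327 − 0.2063 = 0.2264, so the interval is 0.2264 ± 0.05862 = (0.1678, 0.2850).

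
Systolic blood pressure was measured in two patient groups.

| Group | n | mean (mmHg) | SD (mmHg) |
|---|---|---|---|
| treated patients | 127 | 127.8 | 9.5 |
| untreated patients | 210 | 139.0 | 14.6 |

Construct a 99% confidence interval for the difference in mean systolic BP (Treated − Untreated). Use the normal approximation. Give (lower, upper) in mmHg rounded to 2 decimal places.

(-14.58, -7.82)

Standard errors of each mean: 9.5/√127 = 0.8430 and 14.6/√210 = 1.0075.
SE(x̄₁ − x̄₂) = √(0.8430² + 1.0075²) = 1.3137 for independent samples with unequal variances.
With z* = 2.576, the margin is 2.576 × 1.3137 = 3.3841.
x̄₁ − x̄₂ = 127.8 − 139.0 = -11.2000; the interval is -11.2000 ± 3.3841 = (-14.58, -7.82).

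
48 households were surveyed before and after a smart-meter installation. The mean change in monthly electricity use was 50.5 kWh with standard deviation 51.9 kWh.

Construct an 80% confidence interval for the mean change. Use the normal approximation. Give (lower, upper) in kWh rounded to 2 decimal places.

This is a matched-pairs design, so SE = s_d/√n = 51.9/√48 = 7.4911.
Margin = 1.282 × 7.4911 = 9.6036; the interval is 50.5 ± 9.6036 = (40.90, 60.10).

(40.90, 60.10)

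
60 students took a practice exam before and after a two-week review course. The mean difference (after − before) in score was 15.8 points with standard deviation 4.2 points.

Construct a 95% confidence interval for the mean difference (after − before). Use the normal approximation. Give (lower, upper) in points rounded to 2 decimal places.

(14.74, 16.86)

This is a matched-pairs design, so SE = s_d/√n = 4.2/√60 = 0.5422.
Margin = 1.960 × 0.5422 = 1.0627; the interval is 15.8 ± 1.0627 = (14.74, 16.86).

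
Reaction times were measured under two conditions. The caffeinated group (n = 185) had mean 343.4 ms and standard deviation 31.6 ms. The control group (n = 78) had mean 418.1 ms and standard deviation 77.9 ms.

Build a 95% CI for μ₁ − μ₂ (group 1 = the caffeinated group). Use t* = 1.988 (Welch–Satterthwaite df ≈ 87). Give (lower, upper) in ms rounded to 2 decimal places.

(-92.83, -56.57)

Standard errors of each mean: 31.6/√185 = 2.3233 and 77.9/√78 = 8.8204.
SE(x̄₁ − x̄₂) = √(2.3233² + 8.8204²) = 9.1212 for independent samples with unequal variances.
With t* = 1.988, the margin is 1.988 × 9.1212 = 18.1329.
x̄₁ − x̄₂ = 343.4 − 418.1 = -74.7000; the interval is -74.7000 ± 18.1329 = (-92.83, -56.57).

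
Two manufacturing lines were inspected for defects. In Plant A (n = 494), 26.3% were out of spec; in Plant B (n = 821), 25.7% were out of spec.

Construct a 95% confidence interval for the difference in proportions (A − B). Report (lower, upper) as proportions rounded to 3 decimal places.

(-0.043, 0.055)

The two standard errors are √(0.2630×0.7370/494) = 0.01981 and √(0.2570×0.7430/821) = 0.01525.
Because the samples are independent, SE_diff = √(0.01981² + 0.01525²) = 0.02500.
Using z* = 1.960 for 95%, ME = 1.960 × 0.02500 = 0.04900.
p̂₁ − p̂₂ = 0.0060; interval 0.0060 ± 0.04900 gives (-0.043, 0.055).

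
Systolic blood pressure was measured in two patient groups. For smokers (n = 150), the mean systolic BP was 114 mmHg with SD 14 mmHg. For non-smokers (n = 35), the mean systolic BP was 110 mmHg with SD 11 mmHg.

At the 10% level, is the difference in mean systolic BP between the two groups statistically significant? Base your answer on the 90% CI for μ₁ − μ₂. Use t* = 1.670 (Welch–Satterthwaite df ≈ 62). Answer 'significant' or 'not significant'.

Standard errors of each mean: 14/√150 = 1.1431 and 11/√35 = 1.8593.
SE(x̄₁ − x̄₂) = √(1.1431² + 1.8593²) = 2.1826 for independent samples with unequal variances.
With t* = 1.670, the margin is 1.670 × 2.1826 = 3.6449.
x̄₁ − x̄₂ = 114 − 110 = 4.0000; the interval is 4.0000 ± 3.6449 = (0.3551, 7.6449).
The interval (0.3551, 7.6449) does not contain 0, so the difference is significant.

significant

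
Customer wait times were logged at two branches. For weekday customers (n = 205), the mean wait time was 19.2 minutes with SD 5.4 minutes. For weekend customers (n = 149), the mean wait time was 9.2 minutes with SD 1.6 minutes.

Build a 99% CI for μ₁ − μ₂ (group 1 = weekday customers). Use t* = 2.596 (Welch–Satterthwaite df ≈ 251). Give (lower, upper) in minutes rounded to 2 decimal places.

(8.96, 11.04)

Per-group SEs: s₁/√n₁ = 5.4/√205 = 0.3772, s₂/√n₂ = 1.6/√149 = 0.1311.
Unpooled SE of the difference: √(0.14227984 + 0.01718721) = 0.3993.
Margin of error = t* · SE = 2.596 × 0.3993 = 1.0366.
x̄₁ − x̄₂ = 19.2 − 9.2 = 10.0000.
CI: 10.0000 ± 1.0366 = (8.96, 11.04).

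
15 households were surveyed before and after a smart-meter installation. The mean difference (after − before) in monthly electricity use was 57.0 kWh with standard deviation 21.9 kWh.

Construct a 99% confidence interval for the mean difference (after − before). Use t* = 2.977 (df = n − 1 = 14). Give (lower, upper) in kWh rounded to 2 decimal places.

This is a matched-pairs design, so SE = s_d/√n = 21.9/√15 = 5.6546.
Margin = 2.977 × 5.6546 = 16.8337; the interval is 57.0 ± 16.8337 = (40.17, 73.83).

(40.17, 73.83)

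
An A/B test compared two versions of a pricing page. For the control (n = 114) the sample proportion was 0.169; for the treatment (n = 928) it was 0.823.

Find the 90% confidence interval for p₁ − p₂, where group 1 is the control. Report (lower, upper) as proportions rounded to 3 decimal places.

The two standard errors are √(0.1690×0.8310/114) = 0.03510 and √(0.8230×0.1770/928) = 0.01253.
Because the samples are independent, SE_diff = √(0.03510² + 0.01253²) = 0.03727.
Using z* = 1.645 for 90%, ME = 1.645 × 0.03727 = 0.06131.
p̂₁ − p̂₂ = -0.6540; interval -0.6540 ± 0.06131 gives (-0.715, -0.593).

(-0.715, -0.593)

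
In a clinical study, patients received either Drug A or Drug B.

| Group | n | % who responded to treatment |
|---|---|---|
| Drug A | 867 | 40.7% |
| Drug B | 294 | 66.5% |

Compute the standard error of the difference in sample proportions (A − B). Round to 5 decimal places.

0.03219

The two standard errors are √(0.4070×0.5930/867) = 0.01668 and √(0.6650×0.3350/294) = 0.02753.
Because the samples are independent, SE_diff = √(0.01668² + 0.02753²) = 0.03219.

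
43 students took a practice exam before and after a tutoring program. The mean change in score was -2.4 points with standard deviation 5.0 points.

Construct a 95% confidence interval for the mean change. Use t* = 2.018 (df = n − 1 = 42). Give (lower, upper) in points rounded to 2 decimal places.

This is a matched-pairs design, so SE = s_d/√n = 5.0/√43 = 0.7625.
Margin = 2.018 × 0.7625 = 1.5387; the interval is -2.4 ± 1.5387 = (-3.94, -0.86).

(-3.94, -0.86)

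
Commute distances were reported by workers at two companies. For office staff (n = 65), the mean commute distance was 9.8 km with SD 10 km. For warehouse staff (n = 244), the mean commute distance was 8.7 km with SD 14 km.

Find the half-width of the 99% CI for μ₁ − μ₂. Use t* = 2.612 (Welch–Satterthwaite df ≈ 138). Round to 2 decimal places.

4.00

Per-group SEs: s₁/√n₁ = 10/√65 = 1.2403, s₂/√n₂ = 14/√244 = 0.8963.
Unpooled SE of the difference: √(1.53834409 + 0.80335369) = 1.5303.
Margin of error = t* · SE = 2.612 × 1.5303 = 3.9971.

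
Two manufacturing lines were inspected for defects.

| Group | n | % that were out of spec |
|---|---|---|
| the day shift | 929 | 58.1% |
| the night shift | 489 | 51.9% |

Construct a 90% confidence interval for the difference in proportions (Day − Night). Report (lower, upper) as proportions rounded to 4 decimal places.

(0.0163, 0.1077)

The two standard errors are √(0.5810×0.4190/929) = 0.01619 and √(0.5190×0.4810/489) = 0.02259.
Because the samples are independent, SE_diff = √(0.01619² + 0.02259²) = 0.02779.
Using z* = 1.645 for 90%, ME = 1.645 × 0.02779 = 0.04571.
p̂₁ − p̂₂ = 0.0620; interval 0.0620 ± 0.04571 gives (0.0163, 0.1077).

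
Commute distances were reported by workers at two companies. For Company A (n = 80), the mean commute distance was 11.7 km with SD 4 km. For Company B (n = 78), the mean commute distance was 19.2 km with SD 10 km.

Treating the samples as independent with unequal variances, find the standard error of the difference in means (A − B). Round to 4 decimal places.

1.2174

Standard errors of each mean: 4/√80 = 0.4472 and 10/√78 = 1.1323.
SE(x̄₁ − x̄₂) = √(0.4472² + 1.1323²) = 1.2174 for independent samples with unequal variances.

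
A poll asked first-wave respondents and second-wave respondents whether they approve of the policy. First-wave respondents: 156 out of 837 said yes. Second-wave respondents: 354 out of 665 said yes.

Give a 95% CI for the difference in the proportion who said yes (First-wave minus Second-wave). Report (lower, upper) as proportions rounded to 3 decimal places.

Sample proportions: 156/837 = 0.1864, 354/665 = 0.5323.
Each SE is √(p̂(1−p̂)/n): √(0.1864·0.8136/837) = 0.01346 and √(0.5323·0.4677/665) = 0.01935.
SE(p̂₁ − p̂₂) = √(SE₁² + SE₂²) = √(0.0001811716 + 0.0003744225) = 0.02357, since the two samples are independent.
At 95% confidence z* = 1.960; margin = 1.960 × 0.02357 = 0.04620.
The difference is 0.1864 − 0.5323 = -0.3459, so the interval is -0.3459 ± 0.04620 = (-0.392, -0.300).

(-0.392, -0.300)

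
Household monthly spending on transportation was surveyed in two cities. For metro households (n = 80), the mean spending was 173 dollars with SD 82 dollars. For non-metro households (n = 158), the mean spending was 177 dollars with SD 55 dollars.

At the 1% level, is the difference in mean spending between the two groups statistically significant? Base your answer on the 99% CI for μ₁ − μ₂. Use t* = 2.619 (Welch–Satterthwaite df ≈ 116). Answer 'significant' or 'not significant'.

SE₁ = s₁/√n₁ = 82/√80 = 9.1679; SE₂ = 55/√158 = 4.3756.
Independent samples, unequal variances: SE_diff = √(SE₁² + SE₂²) = √(84.05039041 + 19.14587536) = 10.1586.
t* = 2.619, so margin of error = 2.619 × 10.1586 = 26.6054.
Difference in means = 173 − 177 = -4.0000.
-4.0000 ± 26.6054 → (-30.6054, 22.6054).
The interval (-30.6054, 22.6054) contains 0, so the difference is not significant.

not significant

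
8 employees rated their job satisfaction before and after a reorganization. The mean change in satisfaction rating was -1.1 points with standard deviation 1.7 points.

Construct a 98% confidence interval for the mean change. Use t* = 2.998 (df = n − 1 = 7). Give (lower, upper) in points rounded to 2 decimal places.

Paired design: SE = s_d/√n = 1.7/√8 = 0.6010.
t* = 2.998; margin of error = 2.998 × 0.6010 = 1.8018.
-1.1 ± 1.8018 → (-2.90, 0.70).

(-2.90, 0.70)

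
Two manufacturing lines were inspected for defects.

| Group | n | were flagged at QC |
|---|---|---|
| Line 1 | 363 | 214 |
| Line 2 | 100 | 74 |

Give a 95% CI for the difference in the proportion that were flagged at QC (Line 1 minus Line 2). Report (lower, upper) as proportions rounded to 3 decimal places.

First, p̂₁ = 214/363 = 0.5895; p̂₂ = 74/100 = 0.7400.
The two standard errors are √(0.5895×0.4105/363) = 0.02582 and √(0.7400×0.2600/100) = 0.04386.
Because the samples are independent, SE_diff = √(0.02582² + 0.04386²) = 0.05090.
Using z* = 1.960 for 95%, ME = 1.960 × 0.05090 = 0.09976.
p̂₁ − p̂₂ = -0.1505; interval -0.1505 ± 0.09976 gives (-0.250, -0.051).

(-0.250, -0.051)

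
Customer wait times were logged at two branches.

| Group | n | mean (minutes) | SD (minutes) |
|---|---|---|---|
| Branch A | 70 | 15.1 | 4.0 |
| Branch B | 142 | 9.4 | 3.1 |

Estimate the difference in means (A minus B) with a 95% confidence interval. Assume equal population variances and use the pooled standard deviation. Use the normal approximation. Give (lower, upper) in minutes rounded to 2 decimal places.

(4.72, 6.68)

s_p = √[((n₁−1)s₁² + (n₂−1)s₂²)/(n₁+n₂−2)] = √[(69·4.0² + 141·3.1²)/210] = 3.4219.
SE = 3.4219·√(1/70 + 1/142) = 0.4997.
With z* = 1.960, margin = 1.960 × 0.4997 = 0.9794.
x̄₁ − x̄₂ = 15.1 − 9.4 = 5.7000; interval 5.7000 ± 0.9794 = (4.72, 6.68).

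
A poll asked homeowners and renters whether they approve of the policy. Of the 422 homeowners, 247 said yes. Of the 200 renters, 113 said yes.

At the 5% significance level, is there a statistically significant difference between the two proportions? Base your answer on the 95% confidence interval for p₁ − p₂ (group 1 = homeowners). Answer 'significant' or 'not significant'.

not significant

Sample proportions: 247/422 = 0.5853, 113/200 = 0.5650.
Each SE is √(p̂(1−p̂)/n): √(0.5853·0.4147/422) = 0.02398 and √(0.5650·0.4350/200) = 0.03506.
SE(p̂₁ − p̂₂) = √(SE₁² + SE₂²) = √(0.0005750404 + 0.0012292036) = 0.04248, since the two samples are independent.
At 95% confidence z* = 1.960; margin = 1.960 × 0.04248 = 0.08326.
The difference is 0.5853 − 0.5650 = 0.0203, so the interval is 0.0203 ± 0.08326 = (-0.06296, 0.10356).
The interval (-0.06296, 0.10356) contains 0, so the difference is not significant.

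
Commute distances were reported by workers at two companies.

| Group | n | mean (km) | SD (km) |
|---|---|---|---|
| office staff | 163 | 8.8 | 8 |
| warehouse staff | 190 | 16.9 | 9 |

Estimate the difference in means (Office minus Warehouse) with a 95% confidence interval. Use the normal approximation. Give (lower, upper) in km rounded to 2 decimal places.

SE₁ = s₁/√n₁ = 8/√163 = 0.6266; SE₂ = 9/√190 = 0.6529.
Independent samples, unequal variances: SE_diff = √(SE₁² + SE₂²) = √(0.39262756 + 0.42627841) = 0.9049.
z* = 1.960, so margin of error = 1.960 × 0.9049 = 1.7736.
Difference in means = 8.8 − 16.9 = -8.1000.
-8.1000 ± 1.7736 → (-9.87, -6.33).

(-9.87, -6.33)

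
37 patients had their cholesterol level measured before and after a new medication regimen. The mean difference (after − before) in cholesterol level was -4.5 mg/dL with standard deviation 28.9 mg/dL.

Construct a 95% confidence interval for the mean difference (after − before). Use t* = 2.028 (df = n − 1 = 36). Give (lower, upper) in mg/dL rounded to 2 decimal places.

This is a matched-pairs design, so SE = s_d/√n = 28.9/√37 = 4.7511.
Margin = 2.028 × 4.7511 = 9.6352; the interval is -4.5 ± 9.6352 = (-14.14, 5.14).

(-14.14, 5.14)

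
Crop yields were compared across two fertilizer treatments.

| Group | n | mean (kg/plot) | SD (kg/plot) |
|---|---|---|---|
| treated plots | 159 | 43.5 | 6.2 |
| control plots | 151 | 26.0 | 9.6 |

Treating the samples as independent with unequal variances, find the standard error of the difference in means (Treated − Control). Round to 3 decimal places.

0.923

Standard errors of each mean: 6.2/√159 = 0.4917 and 9.6/√151 = 0.7812.
SE(x̄₁ − x̄₂) = √(0.4917² + 0.7812²) = 0.9231 for independent samples with unequal variances.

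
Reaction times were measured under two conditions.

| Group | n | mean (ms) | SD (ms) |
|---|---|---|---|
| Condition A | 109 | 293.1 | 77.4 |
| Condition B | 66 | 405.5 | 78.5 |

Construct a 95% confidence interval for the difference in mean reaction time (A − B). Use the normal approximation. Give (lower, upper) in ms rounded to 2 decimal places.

Standard errors of each mean: 77.4/√109 = 7.4136 and 78.5/√66 = 9.6627.
SE(x̄₁ − x̄₂) = √(7.4136² + 9.6627²) = 12.1790 for independent samples with unequal variances.
With z* = 1.960, the margin is 1.960 × 12.1790 = 23.8708.
x̄₁ − x̄₂ = 293.1 − 405.5 = -112.4000; the interval is -112.4000 ± 23.8708 = (-136.27, -88.53).

(-136.27, -88.53)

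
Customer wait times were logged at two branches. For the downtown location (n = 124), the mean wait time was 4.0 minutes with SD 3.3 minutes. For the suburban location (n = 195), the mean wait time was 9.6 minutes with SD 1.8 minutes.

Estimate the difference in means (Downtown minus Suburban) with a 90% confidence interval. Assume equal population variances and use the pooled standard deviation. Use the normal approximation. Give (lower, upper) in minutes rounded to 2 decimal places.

(-6.07, -5.13)

s_p = √[((n₁−1)s₁² + (n₂−1)s₂²)/(n₁+n₂−2)] = √[(123·3.3² + 194·1.8²)/317] = 2.4916.
SE = 2.4916·√(1/124 + 1/195) = 0.2862.
With z* = 1.645, margin = 1.645 × 0.2862 = 0.4708.
x̄₁ − x̄₂ = 4.0 − 9.6 = -5.6000; interval -5.6000 ± 0.4708 = (-6.07, -5.13).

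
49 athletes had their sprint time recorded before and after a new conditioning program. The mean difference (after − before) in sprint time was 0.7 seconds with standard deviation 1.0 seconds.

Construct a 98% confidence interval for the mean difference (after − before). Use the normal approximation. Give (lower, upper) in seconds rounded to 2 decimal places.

(0.37, 1.03)

This is a matched-pairs design, so SE = s_d/√n = 1.0/√49 = 0.1429.
Margin = 2.326 × 0.1429 = 0.3324; the interval is 0.7 ± 0.3324 = (0.37, 1.03).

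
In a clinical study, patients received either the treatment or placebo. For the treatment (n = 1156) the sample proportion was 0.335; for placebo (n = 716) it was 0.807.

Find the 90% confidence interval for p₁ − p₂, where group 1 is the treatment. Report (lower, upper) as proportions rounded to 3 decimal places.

The two standard errors are √(0.3350×0.6650/1156) = 0.01388 and √(0.8070×0.1930/716) = 0.01475.
Because the samples are independent, SE_diff = √(0.01388² + 0.01475²) = 0.02025.
Using z* = 1.645 for 90%, ME = 1.645 × 0.02025 = 0.03331.
p̂₁ − p̂₂ = -0.4720; interval -0.4720 ± 0.03331 gives (-0.505, -0.439).

(-0.505, -0.439)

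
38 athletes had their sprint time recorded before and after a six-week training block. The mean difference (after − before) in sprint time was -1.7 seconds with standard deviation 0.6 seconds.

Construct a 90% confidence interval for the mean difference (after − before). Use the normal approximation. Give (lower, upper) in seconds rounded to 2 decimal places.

(-1.86, -1.54)

This is a matched-pairs design, so SE = s_d/√n = 0.6/√38 = 0.0973.
Margin = 1.645 × 0.0973 = 0.1601; the interval is -1.7 ± 0.1601 = (-1.86, -1.54).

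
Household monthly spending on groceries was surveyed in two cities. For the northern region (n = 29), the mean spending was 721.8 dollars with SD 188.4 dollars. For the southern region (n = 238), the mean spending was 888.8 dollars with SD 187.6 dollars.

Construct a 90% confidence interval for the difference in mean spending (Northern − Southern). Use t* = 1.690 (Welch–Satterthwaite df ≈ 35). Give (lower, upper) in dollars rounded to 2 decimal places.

(-229.59, -104.41)

Per-group SEs: s₁/√n₁ = 188.4/√29 = 34.9850, s₂/√n₂ = 187.6/√238 = 12.1603.
Unpooled SE of the difference: √(1223.950225 + 147.87289609) = 37.0381.
Margin of error = t* · SE = 1.690 × 37.0381 = 62.5944.
x̄₁ − x̄₂ = 721.8 − 888.8 = -167.0000.
CI: -167.0000 ± 62.5944 = (-229.59, -104.41).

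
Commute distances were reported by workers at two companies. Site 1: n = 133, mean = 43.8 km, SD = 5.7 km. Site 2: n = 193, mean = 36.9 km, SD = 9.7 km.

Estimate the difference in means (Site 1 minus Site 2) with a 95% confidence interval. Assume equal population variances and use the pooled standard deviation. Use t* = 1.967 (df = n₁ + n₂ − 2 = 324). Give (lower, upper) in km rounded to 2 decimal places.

Pooled variance s_p² = [132·5.7² + 192·9.7²] / (133+193−2) = 68.9937, so s_p = 8.3062.
SE_diff = s_p·√(1/n₁ + 1/n₂) = 8.3062·√(1/133 + 1/193) = 0.9361.
t* = 1.967; margin = 1.967 × 0.9361 = 1.8413.
Difference = 43.8 − 36.9 = 6.9000.
6.9000 ± 1.8413 → (5.06, 8.74).

(5.06, 8.74)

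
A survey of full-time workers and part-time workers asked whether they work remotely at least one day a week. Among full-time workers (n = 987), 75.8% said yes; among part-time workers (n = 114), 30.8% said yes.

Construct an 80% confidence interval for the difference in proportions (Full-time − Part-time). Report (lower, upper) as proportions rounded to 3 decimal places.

(0.392, 0.508)

Each SE is √(p̂(1−p̂)/n): √(0.7580·0.2420/987) = 0.01363 and √(0.3080·0.6920/114) = 0.04324.
SE(p̂₁ − p̂₂) = √(SE₁² + SE₂²) = √(0.0001857769 + 0.0018696976) = 0.04534, since the two samples are independent.
At 80% confidence z* = 1.282; margin = 1.282 × 0.04534 = 0.05813.
The difference is 0.7580 − 0.3080 = 0.4500, so the interval is 0.4500 ± 0.05813 = (0.392, 0.508).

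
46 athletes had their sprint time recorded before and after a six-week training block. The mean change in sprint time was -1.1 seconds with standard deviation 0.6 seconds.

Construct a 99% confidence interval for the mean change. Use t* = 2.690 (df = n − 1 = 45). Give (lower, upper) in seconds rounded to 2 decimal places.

(-1.34, -0.86)

This is a matched-pairs design, so SE = s_d/√n = 0.6/√46 = 0.0885.
Margin = 2.690 × 0.0885 = 0.2381; the interval is -1.1 ± 0.2381 = (-1.34, -0.86).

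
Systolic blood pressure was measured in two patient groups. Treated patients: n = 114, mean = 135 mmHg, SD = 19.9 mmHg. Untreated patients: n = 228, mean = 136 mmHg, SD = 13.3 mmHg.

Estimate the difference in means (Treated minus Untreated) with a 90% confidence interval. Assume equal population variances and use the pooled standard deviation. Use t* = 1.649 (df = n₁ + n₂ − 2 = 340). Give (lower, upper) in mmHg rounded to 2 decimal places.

Pooled variance s_p² = [113·19.9² + 227·13.3²] / (114+228−2) = 249.7152, so s_p = 15.8024.
SE_diff = s_p·√(1/n₁ + 1/n₂) = 15.8024·√(1/114 + 1/228) = 1.8127.
t* = 1.649; margin = 1.649 × 1.8127 = 2.9891.
Difference = 135 − 136 = -1.0000.
-1.0000 ± 2.9891 → (-3.99, 1.99).

(-3.99, 1.99)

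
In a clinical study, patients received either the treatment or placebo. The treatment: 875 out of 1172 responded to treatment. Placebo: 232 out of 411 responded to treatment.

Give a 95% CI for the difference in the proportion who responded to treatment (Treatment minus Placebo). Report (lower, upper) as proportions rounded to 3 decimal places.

p̂₁ = 875/1172 = 0.7466 and p̂₂ = 232/411 = 0.5645.
SE₁ = √(p̂₁(1−p̂₁)/n₁) = √(0.7466·0.2534/1172) = 0.01271; SE₂ = √(0.5645·0.4355/411) = 0.02446.
Independent samples: SE of the difference = √(SE₁² + SE₂²) = √(0.0001615441 + 0.0005982916) = 0.02757.
z* for 95% confidence is 1.960, so the margin of error is 1.960 × 0.02757 = 0.05404.
Point estimate p̂₁ − p̂₂ = 0.7466 − 0.5645 = 0.1821.
0.1821 ± 0.05404 → (0.128, 0.236).

(0.128, 0.236)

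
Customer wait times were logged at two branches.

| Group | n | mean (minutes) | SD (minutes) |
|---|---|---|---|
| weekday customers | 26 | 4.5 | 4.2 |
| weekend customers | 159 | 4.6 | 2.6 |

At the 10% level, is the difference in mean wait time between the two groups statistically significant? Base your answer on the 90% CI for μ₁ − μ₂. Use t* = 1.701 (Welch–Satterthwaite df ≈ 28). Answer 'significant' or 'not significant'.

Per-group SEs: s₁/√n₁ = 4.2/√26 = 0.8237, s₂/√n₂ = 2.6/√159 = 0.2062.
Unpooled SE of the difference: √(0.67848169 + 0.04251844) = 0.8491.
Margin of error = t* · SE = 1.701 × 0.8491 = 1.4443.
x̄₁ − x̄₂ = 4.5 − 4.6 = -0.1000.
CI: -0.1000 ± 1.4443 = (-1.5443, 1.3443).
The interval (-1.5443, 1.3443) contains 0, so the difference is not significant.

not significant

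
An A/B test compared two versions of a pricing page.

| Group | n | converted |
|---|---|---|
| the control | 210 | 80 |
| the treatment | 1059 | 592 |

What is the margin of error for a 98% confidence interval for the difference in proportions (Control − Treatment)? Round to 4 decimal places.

0.0856

Sample proportions: 80/210 = 0.3810, 592/1059 = 0.5590.
Each SE is √(p̂(1−p̂)/n): √(0.3810·0.6190/210) = 0.03351 and √(0.5590·0.4410/1059) = 0.01526.
SE(p̂₁ − p̂₂) = √(SE₁² + SE₂²) = √(0.0011229201 + 0.0002328676) = 0.03682, since the two samples are independent.
At 98% confidence z* = 2.326; margin = 2.326 × 0.03682 = 0.08564.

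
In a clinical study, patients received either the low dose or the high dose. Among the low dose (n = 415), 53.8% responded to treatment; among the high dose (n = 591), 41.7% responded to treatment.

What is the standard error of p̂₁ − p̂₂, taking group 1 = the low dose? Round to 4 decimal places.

SE₁ = √(p̂₁(1−p̂₁)/n₁) = √(0.5380·0.4620/415) = 0.02447; SE₂ = √(0.4170·0.5830/591) = 0.02028.
Independent samples: SE of the difference = √(SE₁² + SE₂²) = √(0.0005987809 + 0.0004112784) = 0.03178.

0.0318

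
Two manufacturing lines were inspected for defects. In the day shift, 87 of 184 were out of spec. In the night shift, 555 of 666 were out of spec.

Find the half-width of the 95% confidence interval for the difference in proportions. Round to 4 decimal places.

p̂₁ = 87/184 = 0.4728 and p̂₂ = 555/666 = 0.8333.
SE₁ = √(p̂₁(1−p̂₁)/n₁) = √(0.4728·0.5272/184) = 0.03681; SE₂ = √(0.8333·0.1667/666) = 0.01444.
Independent samples: SE of the difference = √(SE₁² + SE₂²) = √(0.0013549761 + 0.0002085136) = 0.03954.
z* for 95% confidence is 1.960, so the margin of error is 1.960 × 0.03954 = 0.07750.

0.0775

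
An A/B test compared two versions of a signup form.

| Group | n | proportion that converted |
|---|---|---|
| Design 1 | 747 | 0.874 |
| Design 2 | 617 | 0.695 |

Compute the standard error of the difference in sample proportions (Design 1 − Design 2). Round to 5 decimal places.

0.02216

SE₁ = √(p̂₁(1−p̂₁)/n₁) = √(0.8740·0.1260/747) = 0.01214; SE₂ = √(0.6950·0.3050/617) = 0.01854.
Independent samples: SE of the difference = √(SE₁² + SE₂²) = √(0.0001473796 + 0.0003437316) = 0.02216.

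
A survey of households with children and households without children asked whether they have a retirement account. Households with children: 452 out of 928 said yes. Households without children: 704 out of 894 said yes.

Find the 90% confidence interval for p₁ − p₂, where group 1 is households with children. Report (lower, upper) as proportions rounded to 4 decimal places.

First, p̂₁ = 452/928 = 0.4871; p̂₂ = 704/894 = 0.7875.
The two standard errors are √(0.4871×0.5129/928) = 0.01641 and √(0.7875×0.2125/894) = 0.01368.
Because the samples are independent, SE_diff = √(0.01641² + 0.01368²) = 0.02136.
Using z* = 1.645 for 90%, ME = 1.645 × 0.02136 = 0.03514.
p̂₁ − p̂₂ = -0.3004; interval -0.3004 ± 0.03514 gives (-0.3355, -0.2653).

(-0.3355, -0.2653)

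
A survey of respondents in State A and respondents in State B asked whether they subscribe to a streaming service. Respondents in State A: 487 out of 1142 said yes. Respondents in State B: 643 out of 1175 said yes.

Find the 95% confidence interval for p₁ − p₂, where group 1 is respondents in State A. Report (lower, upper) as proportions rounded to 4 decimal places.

(-0.1612, -0.0804)

p̂₁ = 487/1142 = 0.4264 and p̂₂ = 643/1175 = 0.5472.
SE₁ = √(p̂₁(1−p̂₁)/n₁) = √(0.4264·0.5736/1142) = 0.01463; SE₂ = √(0.5472·0.4528/1175) = 0.01452.
Independent samples: SE of the difference = √(SE₁² + SE₂²) = √(0.0002140369 + 0.0002108304) = 0.02061.
z* for 95% confidence is 1.960, so the margin of error is 1.960 × 0.02061 = 0.04040.
Point estimate p̂₁ − p̂₂ = 0.4264 − 0.5472 = -0.1208.
-0.1208 ± 0.04040 → (-0.1612, -0.0804).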